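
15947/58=15947/58  =  274.95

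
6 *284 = 1704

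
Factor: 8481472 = 2^6*132523^1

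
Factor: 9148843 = 11^1*831713^1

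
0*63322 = 0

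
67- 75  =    -  8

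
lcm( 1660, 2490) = 4980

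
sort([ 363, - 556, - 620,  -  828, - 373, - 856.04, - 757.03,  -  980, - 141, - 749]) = [-980, -856.04, - 828,-757.03 ,- 749, - 620,-556,-373, - 141, 363 ]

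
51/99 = 17/33 = 0.52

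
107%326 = 107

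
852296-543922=308374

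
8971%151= 62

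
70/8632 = 35/4316 = 0.01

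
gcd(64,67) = 1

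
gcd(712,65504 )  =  712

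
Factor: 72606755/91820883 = 3^( - 1) * 5^1*7^( - 1 ) * 11^(  -  1) * 13^1* 397493^( - 1) * 1117027^1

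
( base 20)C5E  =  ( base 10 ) 4914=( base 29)5od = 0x1332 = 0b1001100110010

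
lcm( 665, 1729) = 8645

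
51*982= 50082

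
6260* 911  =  5702860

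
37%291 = 37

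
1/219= 1/219 = 0.00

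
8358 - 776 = 7582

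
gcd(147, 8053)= 1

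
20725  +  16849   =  37574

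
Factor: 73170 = 2^1*3^3* 5^1 * 271^1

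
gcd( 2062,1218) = 2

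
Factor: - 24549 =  - 3^1 * 7^2 * 167^1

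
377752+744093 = 1121845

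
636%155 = 16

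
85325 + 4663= 89988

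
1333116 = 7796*171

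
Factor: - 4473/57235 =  - 3^2*5^( - 1)*7^1*71^1  *  11447^( - 1 )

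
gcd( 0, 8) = 8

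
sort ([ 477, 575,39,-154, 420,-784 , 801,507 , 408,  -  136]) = [ - 784, - 154,-136,39, 408, 420, 477 , 507, 575 , 801]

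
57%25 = 7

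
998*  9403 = 9384194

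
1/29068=1/29068=0.00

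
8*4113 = 32904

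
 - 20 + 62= 42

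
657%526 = 131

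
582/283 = 582/283 = 2.06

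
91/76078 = 91/76078 = 0.00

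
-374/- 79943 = 374/79943 = 0.00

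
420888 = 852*494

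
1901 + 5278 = 7179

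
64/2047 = 64/2047 = 0.03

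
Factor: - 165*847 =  - 3^1*5^1*7^1*11^3 = - 139755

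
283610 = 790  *359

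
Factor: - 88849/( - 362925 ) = 3^(-2) * 5^( - 2)  *  23^1*1613^( -1)*3863^1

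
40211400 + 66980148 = 107191548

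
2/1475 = 2/1475=0.00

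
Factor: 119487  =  3^1*39829^1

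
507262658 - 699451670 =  - 192189012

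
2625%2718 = 2625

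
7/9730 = 1/1390  =  0.00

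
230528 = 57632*4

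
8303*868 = 7207004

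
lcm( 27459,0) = 0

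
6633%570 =363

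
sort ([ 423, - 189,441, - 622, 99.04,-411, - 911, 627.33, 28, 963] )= [  -  911, - 622, -411, - 189,  28, 99.04, 423, 441,627.33, 963]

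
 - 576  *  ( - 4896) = 2820096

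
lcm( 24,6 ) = 24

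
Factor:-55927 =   -  55927^1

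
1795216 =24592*73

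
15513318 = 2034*7627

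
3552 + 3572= 7124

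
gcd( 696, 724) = 4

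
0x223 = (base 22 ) 12j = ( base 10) 547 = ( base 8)1043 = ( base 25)lm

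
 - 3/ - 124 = 3/124  =  0.02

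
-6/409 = - 6/409 = - 0.01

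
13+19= 32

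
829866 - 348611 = 481255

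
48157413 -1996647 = 46160766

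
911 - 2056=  - 1145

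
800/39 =800/39 = 20.51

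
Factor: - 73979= - 29^1*2551^1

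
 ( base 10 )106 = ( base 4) 1222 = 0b1101010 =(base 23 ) 4E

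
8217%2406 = 999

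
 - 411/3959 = -411/3959 = -0.10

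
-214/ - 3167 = 214/3167 =0.07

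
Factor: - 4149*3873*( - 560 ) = 8998683120 = 2^4*3^3* 5^1*7^1 * 461^1*1291^1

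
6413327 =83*77269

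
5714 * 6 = 34284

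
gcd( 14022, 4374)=18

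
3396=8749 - 5353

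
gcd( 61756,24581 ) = 1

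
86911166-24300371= 62610795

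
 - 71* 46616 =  - 3309736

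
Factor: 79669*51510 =2^1*3^1*5^1 * 17^1*101^1*79669^1=4103750190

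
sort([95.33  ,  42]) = [42,95.33]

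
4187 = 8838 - 4651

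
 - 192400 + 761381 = 568981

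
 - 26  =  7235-7261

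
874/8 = 109 + 1/4= 109.25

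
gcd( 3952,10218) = 26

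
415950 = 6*69325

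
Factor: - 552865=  - 5^1*110573^1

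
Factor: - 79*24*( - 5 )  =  2^3*3^1*5^1* 79^1=9480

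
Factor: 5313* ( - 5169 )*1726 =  - 2^1*3^2*7^1 * 11^1*23^1 *863^1 *1723^1 = - 47400960222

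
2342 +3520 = 5862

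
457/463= 457/463 = 0.99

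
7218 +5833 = 13051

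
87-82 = 5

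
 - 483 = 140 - 623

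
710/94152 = 355/47076= 0.01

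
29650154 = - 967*( - 30662)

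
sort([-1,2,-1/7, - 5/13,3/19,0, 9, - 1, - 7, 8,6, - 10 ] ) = [- 10,-7,-1,-1, - 5/13,  -  1/7,0,3/19, 2,6, 8,9]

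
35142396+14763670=49906066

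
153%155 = 153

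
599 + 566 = 1165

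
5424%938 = 734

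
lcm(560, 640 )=4480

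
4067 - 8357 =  - 4290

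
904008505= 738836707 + 165171798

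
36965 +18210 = 55175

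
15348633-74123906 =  - 58775273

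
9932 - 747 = 9185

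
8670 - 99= 8571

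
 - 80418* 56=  -4503408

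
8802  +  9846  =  18648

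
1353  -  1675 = - 322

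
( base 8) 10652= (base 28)5le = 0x11aa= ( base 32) 4DA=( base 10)4522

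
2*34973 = 69946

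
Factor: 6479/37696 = 2^( - 6)*11^1 = 11/64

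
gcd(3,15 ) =3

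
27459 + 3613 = 31072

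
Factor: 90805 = 5^1*11^1*13^1*127^1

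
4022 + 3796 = 7818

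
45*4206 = 189270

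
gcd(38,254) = 2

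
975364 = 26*37514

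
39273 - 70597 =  - 31324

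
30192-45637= -15445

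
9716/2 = 4858 = 4858.00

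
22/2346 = 11/1173= 0.01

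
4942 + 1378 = 6320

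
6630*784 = 5197920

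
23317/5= 23317/5=4663.40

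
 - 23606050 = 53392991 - 76999041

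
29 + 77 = 106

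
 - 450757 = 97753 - 548510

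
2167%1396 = 771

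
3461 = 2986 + 475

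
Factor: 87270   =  2^1*3^1*5^1*2909^1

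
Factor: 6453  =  3^3*239^1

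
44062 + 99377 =143439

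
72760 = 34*2140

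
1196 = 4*299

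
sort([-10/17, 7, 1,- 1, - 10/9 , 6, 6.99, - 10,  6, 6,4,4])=[-10, - 10/9, - 1, - 10/17,1,4,4,6, 6,6,6.99,7 ] 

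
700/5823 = 700/5823=0.12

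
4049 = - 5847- - 9896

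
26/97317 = 26/97317  =  0.00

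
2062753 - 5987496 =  - 3924743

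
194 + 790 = 984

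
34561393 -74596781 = -40035388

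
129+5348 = 5477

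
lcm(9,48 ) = 144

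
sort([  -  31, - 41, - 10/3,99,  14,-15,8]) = [ - 41,  -  31, - 15, - 10/3,8,14, 99]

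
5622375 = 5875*957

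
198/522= 11/29 = 0.38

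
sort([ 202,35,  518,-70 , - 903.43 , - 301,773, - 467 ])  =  [ - 903.43,-467,  -  301 , - 70, 35,202,518,773]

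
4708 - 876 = 3832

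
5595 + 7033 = 12628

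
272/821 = 272/821 = 0.33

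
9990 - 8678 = 1312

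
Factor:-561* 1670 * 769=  - 720453030 = -2^1* 3^1 * 5^1*11^1 * 17^1*167^1 * 769^1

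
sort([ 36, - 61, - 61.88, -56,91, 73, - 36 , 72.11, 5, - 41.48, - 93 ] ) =[-93, - 61.88, -61, -56,  -  41.48,  -  36 , 5 , 36, 72.11, 73, 91 ]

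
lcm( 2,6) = 6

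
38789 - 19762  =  19027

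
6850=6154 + 696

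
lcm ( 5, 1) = 5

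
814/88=37/4 = 9.25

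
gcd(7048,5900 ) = 4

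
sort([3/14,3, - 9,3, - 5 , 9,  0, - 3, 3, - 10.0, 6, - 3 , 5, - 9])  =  [-10.0, - 9, - 9, -5,- 3,-3,0, 3/14,3,3, 3,  5,  6, 9]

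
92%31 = 30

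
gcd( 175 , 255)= 5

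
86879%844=791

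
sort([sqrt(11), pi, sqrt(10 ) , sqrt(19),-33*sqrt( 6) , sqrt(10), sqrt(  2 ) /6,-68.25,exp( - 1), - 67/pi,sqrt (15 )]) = [-33 * sqrt( 6),-68.25, - 67/pi, sqrt(2)/6,exp(  -  1), pi, sqrt(10),sqrt( 10),sqrt( 11),sqrt(15 ), sqrt(19)] 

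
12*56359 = 676308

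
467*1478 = 690226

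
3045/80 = 609/16= 38.06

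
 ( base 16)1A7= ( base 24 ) HF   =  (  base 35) c3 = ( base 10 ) 423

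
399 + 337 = 736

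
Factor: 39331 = 37^1 * 1063^1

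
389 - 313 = 76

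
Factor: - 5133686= - 2^1*19^1*53^1*2549^1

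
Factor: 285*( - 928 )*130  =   -34382400 = - 2^6*3^1*5^2*13^1*19^1*29^1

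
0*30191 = 0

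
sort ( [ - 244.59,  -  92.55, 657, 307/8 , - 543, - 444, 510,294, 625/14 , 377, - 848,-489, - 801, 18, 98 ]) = [ - 848, - 801, - 543,-489,-444,  -  244.59, - 92.55, 18, 307/8,625/14, 98,294,377,  510,  657]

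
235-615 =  - 380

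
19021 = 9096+9925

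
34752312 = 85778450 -51026138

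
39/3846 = 13/1282 = 0.01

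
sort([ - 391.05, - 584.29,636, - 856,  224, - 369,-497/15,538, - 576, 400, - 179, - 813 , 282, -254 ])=[-856, - 813, - 584.29,-576, - 391.05,-369, - 254  , - 179, - 497/15,224  ,  282,400,538, 636] 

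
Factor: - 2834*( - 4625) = 2^1 * 5^3 * 13^1*37^1*109^1 = 13107250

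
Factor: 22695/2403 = 85/9 = 3^(-2 ) * 5^1*17^1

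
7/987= 1/141 = 0.01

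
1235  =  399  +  836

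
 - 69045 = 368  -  69413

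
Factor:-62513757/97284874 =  - 2^( - 1 ) * 3^2*37^1*61^( - 1 )*227^1* 827^1*797417^( - 1) 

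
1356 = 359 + 997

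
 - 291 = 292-583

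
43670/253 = 3970/23 = 172.61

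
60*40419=2425140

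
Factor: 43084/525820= 5^( - 1 )*61^( - 1 ) * 431^( - 1)*10771^1=10771/131455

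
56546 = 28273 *2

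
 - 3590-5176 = -8766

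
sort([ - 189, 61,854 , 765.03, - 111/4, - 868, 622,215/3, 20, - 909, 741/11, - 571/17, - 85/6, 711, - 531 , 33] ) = [ -909 , - 868 ,-531,-189, - 571/17,-111/4, - 85/6, 20,33 , 61, 741/11 , 215/3, 622, 711,765.03, 854 ] 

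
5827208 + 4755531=10582739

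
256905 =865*297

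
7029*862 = 6058998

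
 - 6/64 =-3/32 = - 0.09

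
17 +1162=1179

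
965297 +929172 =1894469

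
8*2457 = 19656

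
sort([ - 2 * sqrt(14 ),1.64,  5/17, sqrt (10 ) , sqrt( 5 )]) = [-2*sqrt (14 ), 5/17,1.64,sqrt( 5 ),sqrt( 10 )]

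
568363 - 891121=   -322758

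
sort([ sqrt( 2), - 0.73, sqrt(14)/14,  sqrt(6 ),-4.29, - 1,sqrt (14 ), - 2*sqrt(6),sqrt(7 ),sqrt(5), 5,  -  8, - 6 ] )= [ - 8, - 6, - 2*sqrt(6), - 4.29, - 1,-0.73, sqrt( 14 ) /14 , sqrt( 2), sqrt( 5),sqrt( 6 ),sqrt(7 ), sqrt(14 ),5]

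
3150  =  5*630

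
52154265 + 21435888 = 73590153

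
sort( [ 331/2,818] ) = [331/2, 818 ]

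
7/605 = 7/605 = 0.01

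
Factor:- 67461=-3^1*113^1*199^1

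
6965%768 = 53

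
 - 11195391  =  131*( - 85461 )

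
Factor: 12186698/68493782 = 7^( - 1 )*17^(-1)*79^1*137^1*563^1*287789^(-1 ) = 6093349/34246891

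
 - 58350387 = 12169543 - 70519930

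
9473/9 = 1052 + 5/9 = 1052.56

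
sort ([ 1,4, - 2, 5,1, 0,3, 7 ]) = [ - 2, 0,1,1, 3,  4, 5, 7] 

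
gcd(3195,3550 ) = 355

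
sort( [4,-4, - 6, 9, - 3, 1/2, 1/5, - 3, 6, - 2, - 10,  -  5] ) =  [ - 10, - 6,  -  5,-4, - 3,-3, - 2, 1/5, 1/2, 4, 6, 9 ] 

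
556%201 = 154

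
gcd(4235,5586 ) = 7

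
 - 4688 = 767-5455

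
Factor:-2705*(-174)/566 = 235335/283 = 3^1*5^1*29^1 * 283^( - 1)*541^1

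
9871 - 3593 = 6278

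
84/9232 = 21/2308 = 0.01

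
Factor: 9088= 2^7*71^1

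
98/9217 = 98/9217 = 0.01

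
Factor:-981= -3^2*109^1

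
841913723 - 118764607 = 723149116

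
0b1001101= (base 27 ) 2n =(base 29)2j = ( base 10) 77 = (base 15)52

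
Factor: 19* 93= 1767 = 3^1*19^1*31^1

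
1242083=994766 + 247317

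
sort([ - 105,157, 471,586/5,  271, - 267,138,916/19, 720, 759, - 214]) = [-267,  -  214, - 105,916/19 , 586/5,138,  157,271, 471, 720, 759 ] 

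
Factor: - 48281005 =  - 5^1*109^1*88589^1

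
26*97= 2522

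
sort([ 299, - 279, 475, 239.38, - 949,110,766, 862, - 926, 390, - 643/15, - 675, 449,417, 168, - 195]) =[-949, - 926, - 675, - 279,-195,-643/15, 110, 168, 239.38, 299, 390,417, 449, 475, 766, 862] 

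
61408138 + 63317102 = 124725240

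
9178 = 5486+3692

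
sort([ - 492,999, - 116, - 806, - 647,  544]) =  [ - 806  , - 647 , - 492, - 116, 544,999]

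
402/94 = 201/47=4.28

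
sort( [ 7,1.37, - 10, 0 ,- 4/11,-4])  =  [  -  10, - 4, - 4/11, 0, 1.37,7]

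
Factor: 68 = 2^2 * 17^1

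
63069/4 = 63069/4= 15767.25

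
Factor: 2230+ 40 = 2270 = 2^1*  5^1*227^1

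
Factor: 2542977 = 3^2*43^1*6571^1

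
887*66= 58542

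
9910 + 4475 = 14385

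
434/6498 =217/3249 = 0.07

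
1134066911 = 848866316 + 285200595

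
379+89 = 468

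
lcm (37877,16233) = 113631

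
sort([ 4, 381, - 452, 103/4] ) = [ - 452,4,103/4, 381]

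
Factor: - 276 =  - 2^2 * 3^1 * 23^1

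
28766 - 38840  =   - 10074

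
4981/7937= 4981/7937=0.63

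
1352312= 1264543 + 87769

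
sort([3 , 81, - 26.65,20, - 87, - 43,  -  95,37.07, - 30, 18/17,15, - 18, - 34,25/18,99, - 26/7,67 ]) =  [ - 95, - 87,-43,-34, - 30 ,-26.65,-18, - 26/7, 18/17,25/18,3,  15,20,37.07, 67,81,99 ]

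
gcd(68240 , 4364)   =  4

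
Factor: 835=5^1*167^1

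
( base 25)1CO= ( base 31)UJ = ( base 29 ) 13L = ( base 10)949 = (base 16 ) 3B5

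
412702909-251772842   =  160930067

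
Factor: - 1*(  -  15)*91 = 3^1*5^1*7^1*13^1 = 1365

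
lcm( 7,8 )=56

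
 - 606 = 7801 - 8407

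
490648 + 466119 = 956767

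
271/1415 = 271/1415 = 0.19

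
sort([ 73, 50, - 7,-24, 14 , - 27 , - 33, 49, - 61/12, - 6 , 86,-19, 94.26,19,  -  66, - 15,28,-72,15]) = [ - 72,-66, -33,-27,-24, - 19, -15,- 7, - 6,-61/12, 14 , 15,19 , 28, 49, 50,  73, 86, 94.26] 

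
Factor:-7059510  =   -2^1*3^2*5^1*78439^1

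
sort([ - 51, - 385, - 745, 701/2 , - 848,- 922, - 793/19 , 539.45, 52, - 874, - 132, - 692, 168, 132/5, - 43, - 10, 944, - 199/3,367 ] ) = [ - 922, - 874, - 848,  -  745, - 692, - 385, - 132, - 199/3, - 51, - 43, - 793/19, - 10,  132/5, 52, 168, 701/2,367, 539.45, 944 ] 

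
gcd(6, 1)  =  1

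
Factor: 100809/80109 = 3^( - 2 )*43^(-1)*487^1 = 487/387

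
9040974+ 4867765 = 13908739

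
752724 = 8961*84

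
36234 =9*4026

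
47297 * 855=40438935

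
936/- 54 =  - 52/3  =  - 17.33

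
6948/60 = 115 + 4/5 = 115.80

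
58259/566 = 102 + 527/566 = 102.93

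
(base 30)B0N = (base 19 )1895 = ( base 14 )388B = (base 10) 9923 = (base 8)23303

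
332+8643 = 8975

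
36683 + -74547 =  - 37864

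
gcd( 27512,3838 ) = 38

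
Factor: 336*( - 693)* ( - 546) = 127135008 = 2^5*3^4*7^3*11^1*13^1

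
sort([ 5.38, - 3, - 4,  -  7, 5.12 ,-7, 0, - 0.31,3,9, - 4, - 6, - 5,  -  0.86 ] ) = [  -  7, - 7, - 6, - 5, - 4, - 4, - 3,-0.86, - 0.31,0,3, 5.12, 5.38,9] 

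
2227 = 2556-329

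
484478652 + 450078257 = 934556909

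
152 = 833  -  681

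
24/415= 24/415 = 0.06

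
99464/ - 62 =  - 1605 + 23/31 = - 1604.26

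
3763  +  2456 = 6219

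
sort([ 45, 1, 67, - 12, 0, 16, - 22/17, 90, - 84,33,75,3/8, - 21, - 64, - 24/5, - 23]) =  [-84, - 64 , - 23, - 21,  -  12, - 24/5,  -  22/17,0, 3/8, 1,16, 33, 45,67, 75,90 ]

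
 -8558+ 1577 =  - 6981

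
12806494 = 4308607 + 8497887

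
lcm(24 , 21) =168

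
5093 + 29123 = 34216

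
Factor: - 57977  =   - 57977^1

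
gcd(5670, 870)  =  30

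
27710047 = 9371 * 2957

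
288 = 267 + 21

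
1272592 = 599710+672882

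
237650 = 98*2425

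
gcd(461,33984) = 1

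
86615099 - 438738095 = -352122996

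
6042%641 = 273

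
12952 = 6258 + 6694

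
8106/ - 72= - 1351/12=-112.58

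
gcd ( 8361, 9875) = 1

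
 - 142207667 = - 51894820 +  - 90312847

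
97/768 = 97/768  =  0.13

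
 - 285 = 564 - 849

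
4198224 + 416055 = 4614279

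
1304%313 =52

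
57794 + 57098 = 114892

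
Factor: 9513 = 3^2*7^1*151^1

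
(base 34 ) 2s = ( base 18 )56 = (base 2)1100000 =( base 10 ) 96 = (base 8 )140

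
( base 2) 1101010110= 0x356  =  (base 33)PT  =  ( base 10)854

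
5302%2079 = 1144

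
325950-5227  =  320723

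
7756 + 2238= 9994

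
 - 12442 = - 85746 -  - 73304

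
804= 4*201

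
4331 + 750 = 5081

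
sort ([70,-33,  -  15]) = [  -  33,  -  15,70]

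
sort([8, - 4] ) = [ - 4, 8] 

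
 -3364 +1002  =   - 2362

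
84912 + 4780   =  89692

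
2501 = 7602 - 5101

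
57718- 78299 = -20581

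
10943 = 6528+4415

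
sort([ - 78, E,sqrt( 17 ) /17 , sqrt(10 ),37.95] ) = [  -  78,sqrt(17 ) /17,E,sqrt( 10 ),37.95 ]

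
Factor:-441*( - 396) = 174636 =2^2*3^4*7^2*11^1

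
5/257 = 5/257=0.02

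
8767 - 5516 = 3251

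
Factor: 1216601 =1216601^1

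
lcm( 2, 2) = 2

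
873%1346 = 873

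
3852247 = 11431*337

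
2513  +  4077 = 6590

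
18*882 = 15876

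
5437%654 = 205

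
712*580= 412960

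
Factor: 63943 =11^1* 5813^1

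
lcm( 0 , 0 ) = 0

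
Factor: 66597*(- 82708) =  - 5508104676 =- 2^2*3^1*23^1*29^1*31^1*79^1*281^1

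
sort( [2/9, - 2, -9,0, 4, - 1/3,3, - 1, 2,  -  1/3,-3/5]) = [-9, -2, -1 ,-3/5 ,-1/3,  -  1/3,  0,2/9 , 2,3,4 ] 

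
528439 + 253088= 781527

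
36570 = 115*318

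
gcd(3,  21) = 3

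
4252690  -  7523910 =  - 3271220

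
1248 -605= 643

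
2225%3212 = 2225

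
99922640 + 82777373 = 182700013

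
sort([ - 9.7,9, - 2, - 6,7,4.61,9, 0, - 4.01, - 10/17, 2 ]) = [ - 9.7, -6, - 4.01, - 2, - 10/17, 0,2 , 4.61,7,9 , 9 ]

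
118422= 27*4386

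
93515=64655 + 28860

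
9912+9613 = 19525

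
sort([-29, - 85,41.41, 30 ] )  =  [  -  85, - 29,30,41.41] 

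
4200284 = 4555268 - 354984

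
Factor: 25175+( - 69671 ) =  - 44496 = - 2^4*3^3*103^1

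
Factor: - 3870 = - 2^1*3^2*5^1*43^1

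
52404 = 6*8734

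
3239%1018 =185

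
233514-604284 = - 370770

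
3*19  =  57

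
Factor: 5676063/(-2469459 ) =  - 823153^( - 1) *1892021^1= -1892021/823153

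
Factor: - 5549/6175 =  - 5^( - 2 ) *13^( - 1 ) * 19^ (  -  1)*31^1 * 179^1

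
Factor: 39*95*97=3^1* 5^1*13^1*19^1*97^1=359385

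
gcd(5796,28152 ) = 828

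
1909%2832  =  1909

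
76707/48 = 1598 + 1/16 = 1598.06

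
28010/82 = 341+24/41 = 341.59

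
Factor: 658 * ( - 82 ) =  - 53956 =- 2^2*7^1*41^1*47^1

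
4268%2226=2042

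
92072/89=92072/89  =  1034.52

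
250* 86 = 21500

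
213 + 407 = 620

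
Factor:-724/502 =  - 2^1*181^1* 251^( - 1)=   - 362/251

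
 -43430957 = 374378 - 43805335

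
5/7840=1/1568 = 0.00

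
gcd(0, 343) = 343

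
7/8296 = 7/8296 = 0.00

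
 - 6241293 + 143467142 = 137225849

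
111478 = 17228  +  94250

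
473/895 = 473/895 = 0.53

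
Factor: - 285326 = - 2^1*179^1*797^1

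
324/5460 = 27/455 = 0.06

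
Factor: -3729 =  - 3^1 * 11^1*113^1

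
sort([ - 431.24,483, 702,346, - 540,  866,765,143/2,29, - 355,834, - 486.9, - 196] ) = [ - 540, - 486.9, - 431.24, - 355,  -  196,  29 , 143/2,  346,483, 702, 765,834,866]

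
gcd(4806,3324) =6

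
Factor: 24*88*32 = 2^11 * 3^1*11^1 = 67584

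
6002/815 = 6002/815 = 7.36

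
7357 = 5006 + 2351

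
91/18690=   13/2670 = 0.00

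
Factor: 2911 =41^1*71^1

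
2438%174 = 2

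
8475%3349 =1777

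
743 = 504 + 239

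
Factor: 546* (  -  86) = -46956= - 2^2*3^1*7^1*13^1*43^1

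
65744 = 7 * 9392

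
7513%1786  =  369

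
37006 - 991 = 36015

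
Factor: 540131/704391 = 3^(-1 )*71^( - 1 )*127^1*3307^( - 1 ) * 4253^1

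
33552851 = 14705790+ 18847061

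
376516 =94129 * 4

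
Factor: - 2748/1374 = -2^1 = - 2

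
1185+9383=10568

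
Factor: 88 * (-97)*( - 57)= 2^3 * 3^1*11^1*19^1*97^1 = 486552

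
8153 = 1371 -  - 6782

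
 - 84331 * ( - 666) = 56164446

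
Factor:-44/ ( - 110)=2/5 = 2^1*5^( - 1 )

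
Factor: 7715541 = 3^1 * 487^1*5281^1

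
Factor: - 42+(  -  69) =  - 3^1 *37^1 = - 111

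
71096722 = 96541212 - 25444490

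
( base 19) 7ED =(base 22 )5hc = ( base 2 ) 101011110110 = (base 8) 5366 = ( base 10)2806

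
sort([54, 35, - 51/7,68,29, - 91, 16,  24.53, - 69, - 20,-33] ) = [  -  91,-69, - 33,-20, - 51/7, 16, 24.53, 29, 35, 54, 68]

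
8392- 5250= 3142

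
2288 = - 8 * ( - 286)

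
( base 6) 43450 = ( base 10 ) 6006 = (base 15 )1BA6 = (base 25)9F6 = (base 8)13566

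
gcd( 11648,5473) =13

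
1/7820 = 1/7820 =0.00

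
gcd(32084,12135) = 1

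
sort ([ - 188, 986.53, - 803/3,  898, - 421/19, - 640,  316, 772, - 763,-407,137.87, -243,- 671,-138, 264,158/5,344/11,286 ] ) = [ - 763 , - 671,- 640, - 407,- 803/3, - 243,-188, - 138 , - 421/19,344/11,158/5,137.87,264,286,316,772, 898 , 986.53]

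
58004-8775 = 49229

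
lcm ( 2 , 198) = 198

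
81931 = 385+81546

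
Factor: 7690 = 2^1*5^1*769^1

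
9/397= 9/397=0.02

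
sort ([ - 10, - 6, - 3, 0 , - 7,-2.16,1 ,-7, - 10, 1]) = [ - 10, - 10, - 7, - 7,  -  6,- 3, - 2.16, 0,1,1]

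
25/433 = 25/433 = 0.06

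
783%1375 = 783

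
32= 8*4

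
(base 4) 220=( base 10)40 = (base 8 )50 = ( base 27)1d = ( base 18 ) 24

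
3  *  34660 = 103980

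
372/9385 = 372/9385 =0.04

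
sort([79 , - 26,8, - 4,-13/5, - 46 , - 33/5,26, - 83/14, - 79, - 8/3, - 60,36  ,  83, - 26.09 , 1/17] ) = [  -  79,-60, - 46, - 26.09, - 26, - 33/5, - 83/14 ,- 4, - 8/3, - 13/5,1/17, 8, 26,36,  79, 83 ] 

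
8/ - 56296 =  - 1 +7036/7037  =  - 0.00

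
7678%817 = 325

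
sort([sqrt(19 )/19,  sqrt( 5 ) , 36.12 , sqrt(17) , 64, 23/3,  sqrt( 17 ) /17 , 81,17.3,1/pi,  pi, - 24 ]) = [  -  24,  sqrt(19) /19 , sqrt (17) /17,1/pi,sqrt ( 5),  pi,sqrt( 17) , 23/3,17.3,  36.12,  64, 81] 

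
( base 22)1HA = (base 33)QA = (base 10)868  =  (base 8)1544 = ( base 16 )364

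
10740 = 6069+4671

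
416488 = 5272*79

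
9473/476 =9473/476=19.90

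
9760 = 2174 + 7586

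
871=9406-8535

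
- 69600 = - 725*96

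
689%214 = 47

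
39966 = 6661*6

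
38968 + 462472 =501440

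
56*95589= 5352984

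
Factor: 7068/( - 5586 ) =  - 62/49 = - 2^1 * 7^ ( - 2) * 31^1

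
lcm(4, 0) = 0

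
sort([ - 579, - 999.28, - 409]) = [ - 999.28, - 579,- 409]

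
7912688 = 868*9116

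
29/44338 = 29/44338 = 0.00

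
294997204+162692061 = 457689265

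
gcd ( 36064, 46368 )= 5152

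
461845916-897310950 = -435465034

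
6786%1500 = 786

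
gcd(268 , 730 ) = 2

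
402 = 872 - 470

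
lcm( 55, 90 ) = 990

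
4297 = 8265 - 3968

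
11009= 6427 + 4582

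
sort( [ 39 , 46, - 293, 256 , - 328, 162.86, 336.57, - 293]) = [ - 328, - 293 , - 293, 39, 46, 162.86, 256, 336.57 ] 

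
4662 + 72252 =76914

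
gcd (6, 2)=2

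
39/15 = 13/5 = 2.60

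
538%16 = 10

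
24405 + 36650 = 61055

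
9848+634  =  10482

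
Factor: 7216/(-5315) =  - 2^4*5^( - 1)*11^1 *41^1 * 1063^( -1) 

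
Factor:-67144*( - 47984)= 3221837696= 2^7  *  7^1 *11^1*109^1*2999^1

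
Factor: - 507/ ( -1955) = 3^1*5^( - 1 )*13^2 * 17^( - 1) * 23^ ( - 1)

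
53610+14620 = 68230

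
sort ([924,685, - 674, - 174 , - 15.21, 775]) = [ - 674,-174, - 15.21 , 685,  775 , 924]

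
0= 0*904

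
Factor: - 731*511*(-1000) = 2^3*5^3*7^1*17^1*43^1*73^1 = 373541000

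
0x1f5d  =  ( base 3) 102000101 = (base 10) 8029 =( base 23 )f42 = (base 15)25a4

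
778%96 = 10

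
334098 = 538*621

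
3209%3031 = 178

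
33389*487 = 16260443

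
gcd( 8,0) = 8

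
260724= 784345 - 523621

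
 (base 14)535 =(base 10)1027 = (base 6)4431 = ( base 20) 2b7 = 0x403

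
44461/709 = 44461/709  =  62.71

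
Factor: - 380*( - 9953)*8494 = 32125497160 = 2^3*5^1 * 19^1 * 31^1*37^1 * 137^1*269^1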